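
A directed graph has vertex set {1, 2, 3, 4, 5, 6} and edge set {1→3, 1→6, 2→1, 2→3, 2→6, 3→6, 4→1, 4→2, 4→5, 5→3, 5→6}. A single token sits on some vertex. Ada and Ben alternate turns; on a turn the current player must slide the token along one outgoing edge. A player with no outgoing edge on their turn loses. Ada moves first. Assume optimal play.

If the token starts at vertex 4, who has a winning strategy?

Label each position W (a win for the player to move) or L (a loss). A position with no legal move is L; any other position is W exactly when some move reaches an L, and L when every move reaches a W.
Every edge goes from a vertex to one that appears earlier in the order 6, 3, 5, 1, 2, 4, so processing vertices in that order labels each vertex after all of its successors.
6: no outgoing edge → L
3: →6(L), so W
5: →6(L), so W
1: →6(L), so W
2: →6(L), so W
4: →2(W), 1(W), 5(W) — all W, so L
Every move from 4 reaches a W position, so the mover loses.

Ben wins.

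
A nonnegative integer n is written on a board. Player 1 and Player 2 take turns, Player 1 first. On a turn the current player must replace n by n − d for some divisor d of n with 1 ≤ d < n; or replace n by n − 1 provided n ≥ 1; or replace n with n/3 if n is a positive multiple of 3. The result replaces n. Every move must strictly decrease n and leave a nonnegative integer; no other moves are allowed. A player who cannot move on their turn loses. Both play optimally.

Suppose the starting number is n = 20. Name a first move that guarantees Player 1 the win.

Compute win/loss labels from the base case upward. A position with no move is L. Any other position is W if it can reach an L in one move, else L.
n=0: no move → L
n=1: reaches L-position 0 → W
n=2: only reaches 1(W), which is W → L
n=3: reaches L-position 2 → W
n=4: reaches L-position 2 → W
n=5: only reaches 4(W), which is W → L
n=6: reaches L-position 2 → W
n=7: only reaches 6(W), which is W → L
n=8: reaches L-position 7 → W
n=9: only reaches 3(W), 6(W), 8(W), all W → L
n=10: reaches L-position 5 → W
n=11: only reaches 10(W), which is W → L
n=12: reaches L-position 9 → W
n=13: only reaches 12(W), which is W → L
n=14: reaches L-position 7 → W
n=15: reaches L-position 5 → W
n=16: only reaches 8(W), 12(W), 14(W), 15(W), all W → L
n=17: reaches L-position 16 → W
n=18: reaches L-position 9 → W
n=19: only reaches 18(W), which is W → L
n=20: reaches L-position 16 → W
From 20, the L positions reachable in one move are: 16, 19. Any move reaching one of these is winning.

Move to 16.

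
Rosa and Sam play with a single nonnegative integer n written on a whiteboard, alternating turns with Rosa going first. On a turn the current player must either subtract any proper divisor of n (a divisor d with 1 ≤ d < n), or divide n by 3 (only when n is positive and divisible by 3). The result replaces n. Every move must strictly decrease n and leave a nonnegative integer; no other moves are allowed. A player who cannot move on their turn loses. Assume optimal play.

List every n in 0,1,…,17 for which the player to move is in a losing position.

Classify positions by backward induction: terminal positions (no move available) are L. From any other position, the mover wins iff some move reaches an L.
n=0: no move → L
n=1: no move → L
n=2: can move to 1, which is L ⇒ W
n=3: can move to 1, which is L ⇒ W
n=4: moves to 2(W), 3(W); every one is W ⇒ L
n=5: can move to 4, which is L ⇒ W
n=6: can move to 4, which is L ⇒ W
n=7: the only move is to 6(W), a W ⇒ L
n=8: can move to 4, which is L ⇒ W
n=9: moves to 3(W), 6(W), 8(W); every one is W ⇒ L
n=10: can move to 9, which is L ⇒ W
n=11: the only move is to 10(W), a W ⇒ L
n=12: can move to 4, which is L ⇒ W
n=13: the only move is to 12(W), a W ⇒ L
n=14: can move to 7, which is L ⇒ W
n=15: moves to 5(W), 10(W), 12(W), 14(W); every one is W ⇒ L
n=16: can move to 15, which is L ⇒ W
n=17: the only move is to 16(W), a W ⇒ L
Reading off the rows marked L gives the requested list; there are 9 such values of n.

0, 1, 4, 7, 9, 11, 13, 15, 17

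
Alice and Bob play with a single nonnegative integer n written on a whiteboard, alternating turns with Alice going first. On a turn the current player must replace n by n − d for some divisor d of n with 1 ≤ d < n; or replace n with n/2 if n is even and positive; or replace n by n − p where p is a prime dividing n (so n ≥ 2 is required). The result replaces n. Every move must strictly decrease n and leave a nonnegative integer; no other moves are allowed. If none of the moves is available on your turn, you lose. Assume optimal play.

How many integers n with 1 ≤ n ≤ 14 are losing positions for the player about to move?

4

Label each position W (a win for the player to move) or L (a loss). A position with no legal move is L; any other position is W exactly when some move reaches an L, and L when every move reaches a W.
n=0: no move → L
n=1: no move → L
n=2: can move to 0, which is L ⇒ W
n=3: can move to 0, which is L ⇒ W
n=4: moves to 2(W), 3(W); every one is W ⇒ L
n=5: can move to 0, which is L ⇒ W
n=6: can move to 4, which is L ⇒ W
n=7: can move to 0, which is L ⇒ W
n=8: can move to 4, which is L ⇒ W
n=9: moves to 6(W), 8(W); every one is W ⇒ L
n=10: can move to 9, which is L ⇒ W
n=11: can move to 0, which is L ⇒ W
n=12: can move to 9, which is L ⇒ W
n=13: can move to 0, which is L ⇒ W
n=14: moves to 7(W), 12(W), 13(W); every one is W ⇒ L
L entries with 1 ≤ n ≤ 14 (n=0 is outside the asked range and is not counted): n = 1, 4, 9, 14; that makes 4.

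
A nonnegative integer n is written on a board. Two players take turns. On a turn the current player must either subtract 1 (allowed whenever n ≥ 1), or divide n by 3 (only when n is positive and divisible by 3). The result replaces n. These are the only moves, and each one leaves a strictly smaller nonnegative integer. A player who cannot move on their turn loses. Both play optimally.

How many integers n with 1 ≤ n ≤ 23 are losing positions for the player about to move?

Work bottom-up. With no move the player to move loses. Otherwise the position is W if at least one move leads to an L position for the opponent, and L if every move leads to a W.
n=0: no move → L
n=1: reaches L-position 0 → W
n=2: only reaches 1(W), which is W → L
n=3: reaches L-position 2 → W
n=4: only reaches 3(W), which is W → L
n=5: reaches L-position 4 → W
n=6: reaches L-position 2 → W
n=7: only reaches 6(W), which is W → L
n=8: reaches L-position 7 → W
n=9: only reaches 3(W), 8(W), all W → L
n=10: reaches L-position 9 → W
n=11: only reaches 10(W), which is W → L
n=12: reaches L-position 4 → W
n=13: only reaches 12(W), which is W → L
n=14: reaches L-position 13 → W
n=15: only reaches 5(W), 14(W), all W → L
n=16: reaches L-position 15 → W
n=17: only reaches 16(W), which is W → L
n=18: reaches L-position 17 → W
n=19: only reaches 18(W), which is W → L
n=20: reaches L-position 19 → W
n=21: reaches L-position 7 → W
n=22: only reaches 21(W), which is W → L
n=23: reaches L-position 22 → W
L entries with 1 ≤ n ≤ 23 (n=0 is outside the asked range and is not counted): n = 2, 4, 7, 9, 11, 13, 15, 17, 19, 22; that makes 10.

10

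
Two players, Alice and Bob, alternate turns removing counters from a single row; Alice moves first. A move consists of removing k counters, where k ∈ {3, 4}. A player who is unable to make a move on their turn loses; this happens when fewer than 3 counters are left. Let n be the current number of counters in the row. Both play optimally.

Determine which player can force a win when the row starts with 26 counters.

Work bottom-up. With no move the player to move loses. Otherwise the position is W if at least one move leads to an L position for the opponent, and L if every move leads to a W.
n=0: no move → L
n=1: no move → L
n=2: no move → L
n=3: can move to 0, which is L ⇒ W
n=4: can move to 1, which is L ⇒ W
n=5: can move to 2, which is L ⇒ W
n=6: can move to 2, which is L ⇒ W
n=7: moves to 4(W), 3(W); every one is W ⇒ L
n=8: moves to 5(W), 4(W); every one is W ⇒ L
n=9: moves to 6(W), 5(W); every one is W ⇒ L
n=10: can move to 7, which is L ⇒ W
n=11: can move to 8, which is L ⇒ W
n=12: can move to 9, which is L ⇒ W
n=13: can move to 9, which is L ⇒ W
n=14: moves to 11(W), 10(W); every one is W ⇒ L
n=15: moves to 12(W), 11(W); every one is W ⇒ L
n=16: moves to 13(W), 12(W); every one is W ⇒ L
n=17: can move to 14, which is L ⇒ W
n=18: can move to 15, which is L ⇒ W
n=19: can move to 16, which is L ⇒ W
n=20: can move to 16, which is L ⇒ W
n=21: moves to 18(W), 17(W); every one is W ⇒ L
n=22: moves to 19(W), 18(W); every one is W ⇒ L
n=23: moves to 20(W), 19(W); every one is W ⇒ L
n=24: can move to 21, which is L ⇒ W
n=25: can move to 22, which is L ⇒ W
n=26: can move to 23, which is L ⇒ W
The starting position 26 is W: Alice should remove 3, leaving 23, handing over an L position.

Alice wins.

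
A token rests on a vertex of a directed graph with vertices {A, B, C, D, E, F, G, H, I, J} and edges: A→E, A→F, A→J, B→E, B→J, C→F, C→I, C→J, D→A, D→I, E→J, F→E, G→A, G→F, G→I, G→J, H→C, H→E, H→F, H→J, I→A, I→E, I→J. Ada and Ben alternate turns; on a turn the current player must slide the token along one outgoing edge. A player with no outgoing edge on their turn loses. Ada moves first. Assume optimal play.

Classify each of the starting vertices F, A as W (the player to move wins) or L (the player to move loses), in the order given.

Work bottom-up. With no move the player to move loses. Otherwise the position is W if at least one move leads to an L position for the opponent, and L if every move leads to a W.
Every edge goes from a vertex to one that appears earlier in the order J, E, F, A, I, D, C, H, G, B, so processing vertices in that order labels each vertex after all of its successors.
J: no outgoing edge → L
E: reaches L-position J → W
F: only reaches E(W), which is W → L
A: reaches L-position F → W
I: reaches L-position J → W
D: only reaches I(W), A(W), all W → L
C: reaches L-position F → W
H: reaches L-position F → W
G: reaches L-position F → W
B: reaches L-position J → W

F: L, A: W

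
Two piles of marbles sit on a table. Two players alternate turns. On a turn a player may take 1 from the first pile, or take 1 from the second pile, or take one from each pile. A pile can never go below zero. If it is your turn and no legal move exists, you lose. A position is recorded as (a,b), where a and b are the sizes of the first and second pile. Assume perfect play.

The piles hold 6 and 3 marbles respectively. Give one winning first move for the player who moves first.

Work bottom-up. With no move the player to move loses. Otherwise the position is W if at least one move leads to an L position for the opponent, and L if every move leads to a W.
No move ever increases a pile, so every position that can arise here has a ≤ 6 and b ≤ 3; it is enough to label the cells with 0 ≤ a ≤ 6 and 0 ≤ b ≤ 3.
Every move lowers a or b (never raises either), so fill the grid row by row in increasing a, and left to right within a row: each cell's successors are then already labelled.
      b=0  b=1  b=2  b=3
a=0:    L    W    L    W
a=1:    W    W    W    W
a=2:    L    W    L    W
a=3:    W    W    W    W
a=4:    L    W    L    W
a=5:    W    W    W    W
a=6:    L    W    L    W
Cells with no legal move (terminal, hence L): (0,0).
The remaining L cells, each justified by listing all of its moves:
(0,2): L (sole option (0,1)(W) is W)
(2,0): L (sole option (1,0)(W) is W)
(2,2): L (options (1,2)(W), (2,1)(W), (1,1)(W) are all W)
(4,0): L (sole option (3,0)(W) is W)
(4,2): L (options (3,2)(W), (4,1)(W), (3,1)(W) are all W)
(6,0): L (sole option (5,0)(W) is W)
(6,2): L (options (5,2)(W), (6,1)(W), (5,1)(W) are all W)
Every other cell has at least one move into one of the L cells above, so it is W.
From (6,3), the L positions reachable in one move are: (6,2).

Move to (6,2).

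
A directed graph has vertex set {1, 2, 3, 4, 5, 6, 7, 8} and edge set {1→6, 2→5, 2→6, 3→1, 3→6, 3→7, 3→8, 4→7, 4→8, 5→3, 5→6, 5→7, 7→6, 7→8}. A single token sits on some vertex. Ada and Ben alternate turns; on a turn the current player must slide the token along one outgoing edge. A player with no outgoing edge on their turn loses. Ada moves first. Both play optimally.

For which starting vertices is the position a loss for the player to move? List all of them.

Build the W/L table. Terminal = L. A non-terminal position is W if it has a move to some L; otherwise it is L.
Every edge goes from a vertex to one that appears earlier in the order 8, 6, 7, 4, 1, 3, 5, 2, so processing vertices in that order labels each vertex after all of its successors.
8: no outgoing edge → L
6: no outgoing edge → L
7: reaches L-position 6 → W
4: reaches L-position 8 → W
1: reaches L-position 6 → W
3: reaches L-position 6 → W
5: reaches L-position 6 → W
2: reaches L-position 6 → W
The losing starting vertices are exactly the entries labelled L in this table (2 of them).

6, 8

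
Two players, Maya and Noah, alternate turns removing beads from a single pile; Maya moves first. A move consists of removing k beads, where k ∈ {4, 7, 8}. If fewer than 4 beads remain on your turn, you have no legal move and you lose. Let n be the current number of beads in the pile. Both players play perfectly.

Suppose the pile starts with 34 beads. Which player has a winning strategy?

Label each position W (a win for the player to move) or L (a loss). A position with no legal move is L; any other position is W exactly when some move reaches an L, and L when every move reaches a W.
n=0: no move → L
n=1: no move → L
n=2: no move → L
n=3: no move → L
n=4: can move to 0, which is L ⇒ W
n=5: can move to 1, which is L ⇒ W
n=6: can move to 2, which is L ⇒ W
n=7: can move to 3, which is L ⇒ W
n=8: can move to 1, which is L ⇒ W
n=9: can move to 2, which is L ⇒ W
n=10: can move to 3, which is L ⇒ W
n=11: can move to 3, which is L ⇒ W
n=12: moves to 8(W), 5(W), 4(W); every one is W ⇒ L
n=13: moves to 9(W), 6(W), 5(W); every one is W ⇒ L
n=14: moves to 10(W), 7(W), 6(W); every one is W ⇒ L
n=15: moves to 11(W), 8(W), 7(W); every one is W ⇒ L
n=16: can move to 12, which is L ⇒ W
n=17: can move to 13, which is L ⇒ W
n=18: can move to 14, which is L ⇒ W
n=19: can move to 15, which is L ⇒ W
n=20: can move to 13, which is L ⇒ W
n=21: can move to 14, which is L ⇒ W
n=22: can move to 15, which is L ⇒ W
n=23: can move to 15, which is L ⇒ W
n=24: moves to 20(W), 17(W), 16(W); every one is W ⇒ L
n=25: moves to 21(W), 18(W), 17(W); every one is W ⇒ L
n=26: moves to 22(W), 19(W), 18(W); every one is W ⇒ L
n=27: moves to 23(W), 20(W), 19(W); every one is W ⇒ L
n=28: can move to 24, which is L ⇒ W
n=29: can move to 25, which is L ⇒ W
n=30: can move to 26, which is L ⇒ W
n=31: can move to 27, which is L ⇒ W
n=32: can move to 25, which is L ⇒ W
n=33: can move to 26, which is L ⇒ W
n=34: can move to 27, which is L ⇒ W
From 34 Maya can remove 7, leaving 27, reaching an L position.

Maya wins.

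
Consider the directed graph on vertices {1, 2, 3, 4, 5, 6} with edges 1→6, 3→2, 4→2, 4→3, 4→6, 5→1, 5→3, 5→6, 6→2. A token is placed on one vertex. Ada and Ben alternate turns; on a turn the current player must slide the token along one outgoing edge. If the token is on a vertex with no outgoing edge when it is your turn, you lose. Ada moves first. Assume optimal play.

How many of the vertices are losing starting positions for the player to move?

2

Label each position W (a win for the player to move) or L (a loss). A position with no legal move is L; any other position is W exactly when some move reaches an L, and L when every move reaches a W.
Every edge goes from a vertex to one that appears earlier in the order 2, 3, 6, 4, 1, 5, so processing vertices in that order labels each vertex after all of its successors.
2: no outgoing edge → L
3: →2(L), so W
6: →2(L), so W
4: →2(L), so W
1: →6(W) only, which is W, so L
5: →1(L), so W
The L vertices are 1, 2; that is 2 in all.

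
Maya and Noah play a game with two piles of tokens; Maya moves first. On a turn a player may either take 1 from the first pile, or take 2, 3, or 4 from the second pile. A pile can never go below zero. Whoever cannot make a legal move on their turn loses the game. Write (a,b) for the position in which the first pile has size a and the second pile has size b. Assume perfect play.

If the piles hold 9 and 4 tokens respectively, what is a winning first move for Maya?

Move to (9,2).

Build the W/L table. Terminal = L. A non-terminal position is W if it has a move to some L; otherwise it is L.
No move ever increases a pile, so every position that can arise here has a ≤ 9 and b ≤ 4; it is enough to label the cells with 0 ≤ a ≤ 9 and 0 ≤ b ≤ 4.
Every move lowers a or b (never raises either), so fill the grid row by row in increasing a, and left to right within a row: each cell's successors are then already labelled.
      b=0  b=1  b=2  b=3  b=4
a=0:    L    L    W    W    W
a=1:    W    W    L    L    W
a=2:    L    L    W    W    W
a=3:    W    W    L    L    W
a=4:    L    L    W    W    W
a=5:    W    W    L    L    W
a=6:    L    L    W    W    W
a=7:    W    W    L    L    W
a=8:    L    L    W    W    W
a=9:    W    W    L    L    W
Cells with no legal move (terminal, hence L): (0,0), (0,1).
The remaining L cells, each justified by listing all of its moves:
(1,2): L (options (0,2)(W), (1,0)(W) are all W)
(1,3): L (options (0,3)(W), (1,1)(W), (1,0)(W) are all W)
(2,0): L (sole option (1,0)(W) is W)
(2,1): L (sole option (1,1)(W) is W)
(3,2): L (options (2,2)(W), (3,0)(W) are all W)
(3,3): L (options (2,3)(W), (3,1)(W), (3,0)(W) are all W)
(4,0): L (sole option (3,0)(W) is W)
(4,1): L (sole option (3,1)(W) is W)
(5,2): L (options (4,2)(W), (5,0)(W) are all W)
(5,3): L (options (4,3)(W), (5,1)(W), (5,0)(W) are all W)
(6,0): L (sole option (5,0)(W) is W)
(6,1): L (sole option (5,1)(W) is W)
(7,2): L (options (6,2)(W), (7,0)(W) are all W)
(7,3): L (options (6,3)(W), (7,1)(W), (7,0)(W) are all W)
(8,0): L (sole option (7,0)(W) is W)
(8,1): L (sole option (7,1)(W) is W)
(9,2): L (options (8,2)(W), (9,0)(W) are all W)
(9,3): L (options (8,3)(W), (9,1)(W), (9,0)(W) are all W)
Every other cell has at least one move into one of the L cells above, so it is W.
From (9,4), the L positions reachable in one move are: (9,2).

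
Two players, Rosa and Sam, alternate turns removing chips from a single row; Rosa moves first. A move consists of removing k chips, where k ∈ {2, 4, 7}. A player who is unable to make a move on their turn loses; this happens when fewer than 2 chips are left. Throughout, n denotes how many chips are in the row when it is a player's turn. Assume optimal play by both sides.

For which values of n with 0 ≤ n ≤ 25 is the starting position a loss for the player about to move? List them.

0, 1, 6, 9, 12, 15, 18, 21, 24

Work bottom-up. With no move the player to move loses. Otherwise the position is W if at least one move leads to an L position for the opponent, and L if every move leads to a W.
n=0: no move → L
n=1: no move → L
n=2: can move to 0, which is L ⇒ W
n=3: can move to 1, which is L ⇒ W
n=4: can move to 0, which is L ⇒ W
n=5: can move to 1, which is L ⇒ W
n=6: moves to 4(W), 2(W); every one is W ⇒ L
n=7: can move to 0, which is L ⇒ W
n=8: can move to 6, which is L ⇒ W
n=9: moves to 7(W), 5(W), 2(W); every one is W ⇒ L
n=10: can move to 6, which is L ⇒ W
n=11: can move to 9, which is L ⇒ W
n=12: moves to 10(W), 8(W), 5(W); every one is W ⇒ L
n=13: can move to 9, which is L ⇒ W
n=14: can move to 12, which is L ⇒ W
n=15: moves to 13(W), 11(W), 8(W); every one is W ⇒ L
n=16: can move to 12, which is L ⇒ W
n=17: can move to 15, which is L ⇒ W
n=18: moves to 16(W), 14(W), 11(W); every one is W ⇒ L
n=19: can move to 15, which is L ⇒ W
n=20: can move to 18, which is L ⇒ W
n=21: moves to 19(W), 17(W), 14(W); every one is W ⇒ L
n=22: can move to 18, which is L ⇒ W
n=23: can move to 21, which is L ⇒ W
n=24: moves to 22(W), 20(W), 17(W); every one is W ⇒ L
n=25: can move to 21, which is L ⇒ W
The losing starting values of n are exactly the entries labelled L in this table (9 of them).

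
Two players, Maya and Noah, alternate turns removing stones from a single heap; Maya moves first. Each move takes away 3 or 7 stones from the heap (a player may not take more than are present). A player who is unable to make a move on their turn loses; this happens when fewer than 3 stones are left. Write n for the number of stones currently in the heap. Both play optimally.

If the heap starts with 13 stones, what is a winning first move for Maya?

Build the W/L table. Terminal = L. A non-terminal position is W if it has a move to some L; otherwise it is L.
n=0: no move → L
n=1: no move → L
n=2: no move → L
n=3: can move to 0, which is L ⇒ W
n=4: can move to 1, which is L ⇒ W
n=5: can move to 2, which is L ⇒ W
n=6: the only move is to 3(W), a W ⇒ L
n=7: can move to 0, which is L ⇒ W
n=8: can move to 1, which is L ⇒ W
n=9: can move to 6, which is L ⇒ W
n=10: moves to 7(W), 3(W); every one is W ⇒ L
n=11: moves to 8(W), 4(W); every one is W ⇒ L
n=12: moves to 9(W), 5(W); every one is W ⇒ L
n=13: can move to 10, which is L ⇒ W
From 13, the L positions reachable in one move are: 10, 6. Any move reaching one of these is winning.

Remove 3, leaving 10.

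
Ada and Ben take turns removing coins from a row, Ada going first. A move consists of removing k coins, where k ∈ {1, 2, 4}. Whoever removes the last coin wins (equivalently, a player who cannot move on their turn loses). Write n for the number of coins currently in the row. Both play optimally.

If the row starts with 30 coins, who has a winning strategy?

Positions with no move are L. A position that does have a move is losing for the player to move precisely when every available move leads to a winning position for the opponent. Fill in the labels:
n=0: no move → L
n=1: reaches L-position 0 → W
n=2: reaches L-position 0 → W
n=3: only reaches 2(W), 1(W), all W → L
n=4: reaches L-position 3 → W
n=5: reaches L-position 3 → W
n=6: only reaches 5(W), 4(W), 2(W), all W → L
n=7: reaches L-position 6 → W
n=8: reaches L-position 6 → W
n=9: only reaches 8(W), 7(W), 5(W), all W → L
n=10: reaches L-position 9 → W
n=11: reaches L-position 9 → W
n=12: only reaches 11(W), 10(W), 8(W), all W → L
n=13: reaches L-position 12 → W
n=14: reaches L-position 12 → W
n=15: only reaches 14(W), 13(W), 11(W), all W → L
n=16: reaches L-position 15 → W
n=17: reaches L-position 15 → W
n=18: only reaches 17(W), 16(W), 14(W), all W → L
n=19: reaches L-position 18 → W
n=20: reaches L-position 18 → W
n=21: only reaches 20(W), 19(W), 17(W), all W → L
n=22: reaches L-position 21 → W
n=23: reaches L-position 21 → W
n=24: only reaches 23(W), 22(W), 20(W), all W → L
n=25: reaches L-position 24 → W
n=26: reaches L-position 24 → W
n=27: only reaches 26(W), 25(W), 23(W), all W → L
n=28: reaches L-position 27 → W
n=29: reaches L-position 27 → W
n=30: only reaches 29(W), 28(W), 26(W), all W → L
The starting position 30 is L: whatever Ada does, the opponent receives a W position.

Ben wins.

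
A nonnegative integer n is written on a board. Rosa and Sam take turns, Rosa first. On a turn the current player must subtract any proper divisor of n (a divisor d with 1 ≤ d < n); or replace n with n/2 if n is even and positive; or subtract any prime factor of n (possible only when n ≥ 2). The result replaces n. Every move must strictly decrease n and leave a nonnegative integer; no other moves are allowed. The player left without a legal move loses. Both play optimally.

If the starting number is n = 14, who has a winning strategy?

Positions with no move are L. A position that does have a move is losing for the player to move precisely when every available move leads to a winning position for the opponent. Fill in the labels:
n=0: no move → L
n=1: no move → L
n=2: →0(L), so W
n=3: →0(L), so W
n=4: →2(W), 3(W) — all W, so L
n=5: →0(L), so W
n=6: →4(L), so W
n=7: →0(L), so W
n=8: →4(L), so W
n=9: →6(W), 8(W) — all W, so L
n=10: →9(L), so W
n=11: →0(L), so W
n=12: →9(L), so W
n=13: →0(L), so W
n=14: →7(W), 12(W), 13(W) — all W, so L
Every move from 14 reaches a W position, so the mover loses.

Sam wins.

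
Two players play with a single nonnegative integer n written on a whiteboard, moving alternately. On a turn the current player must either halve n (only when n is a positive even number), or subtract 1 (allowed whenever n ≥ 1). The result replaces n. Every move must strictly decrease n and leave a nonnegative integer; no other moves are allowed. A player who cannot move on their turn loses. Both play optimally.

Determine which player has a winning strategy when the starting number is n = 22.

Work bottom-up. With no move the player to move loses. Otherwise the position is W if at least one move leads to an L position for the opponent, and L if every move leads to a W.
n=0: no move → L
n=1: can move to 0, which is L ⇒ W
n=2: the only move is to 1(W), a W ⇒ L
n=3: can move to 2, which is L ⇒ W
n=4: can move to 2, which is L ⇒ W
n=5: the only move is to 4(W), a W ⇒ L
n=6: can move to 5, which is L ⇒ W
n=7: the only move is to 6(W), a W ⇒ L
n=8: can move to 7, which is L ⇒ W
n=9: the only move is to 8(W), a W ⇒ L
n=10: can move to 5, which is L ⇒ W
n=11: the only move is to 10(W), a W ⇒ L
n=12: can move to 11, which is L ⇒ W
n=13: the only move is to 12(W), a W ⇒ L
n=14: can move to 7, which is L ⇒ W
n=15: the only move is to 14(W), a W ⇒ L
n=16: can move to 15, which is L ⇒ W
n=17: the only move is to 16(W), a W ⇒ L
n=18: can move to 9, which is L ⇒ W
n=19: the only move is to 18(W), a W ⇒ L
n=20: can move to 19, which is L ⇒ W
n=21: the only move is to 20(W), a W ⇒ L
n=22: can move to 11, which is L ⇒ W
From 22 the player to move can move to 11, reaching an L position.

The first player wins.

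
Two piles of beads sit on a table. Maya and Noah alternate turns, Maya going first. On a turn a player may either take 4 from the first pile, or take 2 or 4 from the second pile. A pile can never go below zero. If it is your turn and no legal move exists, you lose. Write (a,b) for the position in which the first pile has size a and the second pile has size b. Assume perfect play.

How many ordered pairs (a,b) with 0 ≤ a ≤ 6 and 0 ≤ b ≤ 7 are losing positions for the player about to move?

Positions with no move are L. A position that does have a move is losing for the player to move precisely when every available move leads to a winning position for the opponent. Fill in the labels:
Every move lowers a or b (never raises either), so fill the grid row by row in increasing a, and left to right within a row: each cell's successors are then already labelled.
      b=0  b=1  b=2  b=3  b=4  b=5  b=6  b=7
a=0:    L    L    W    W    W    W    L    L
a=1:    L    L    W    W    W    W    L    L
a=2:    L    L    W    W    W    W    L    L
a=3:    L    L    W    W    W    W    L    L
a=4:    W    W    L    L    W    W    W    W
a=5:    W    W    L    L    W    W    W    W
a=6:    W    W    L    L    W    W    W    W
Cells with no legal move (terminal, hence L): (0,0), (0,1), (1,0), (1,1), (2,0), (2,1), (3,0), (3,1).
The remaining L cells, each justified by listing all of its moves:
(0,6): L (options (0,4)(W), (0,2)(W) are all W)
(0,7): L (options (0,5)(W), (0,3)(W) are all W)
(1,6): L (options (1,4)(W), (1,2)(W) are all W)
(1,7): L (options (1,5)(W), (1,3)(W) are all W)
(2,6): L (options (2,4)(W), (2,2)(W) are all W)
(2,7): L (options (2,5)(W), (2,3)(W) are all W)
(3,6): L (options (3,4)(W), (3,2)(W) are all W)
(3,7): L (options (3,5)(W), (3,3)(W) are all W)
(4,2): L (options (0,2)(W), (4,0)(W) are all W)
(4,3): L (options (0,3)(W), (4,1)(W) are all W)
(5,2): L (options (1,2)(W), (5,0)(W) are all W)
(5,3): L (options (1,3)(W), (5,1)(W) are all W)
(6,2): L (options (2,2)(W), (6,0)(W) are all W)
(6,3): L (options (2,3)(W), (6,1)(W) are all W)
Every other cell has at least one move into one of the L cells above, so it is W.
L cells per row: a=0: 4, a=1: 4, a=2: 4, a=3: 4, a=4: 2, a=5: 2, a=6: 2; total 22.

22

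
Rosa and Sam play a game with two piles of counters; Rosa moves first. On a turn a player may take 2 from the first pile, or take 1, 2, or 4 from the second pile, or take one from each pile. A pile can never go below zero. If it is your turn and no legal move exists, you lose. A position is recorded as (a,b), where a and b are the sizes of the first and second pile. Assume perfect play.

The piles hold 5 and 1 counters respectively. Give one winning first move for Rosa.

Use the standard recursion: the mover loses at a terminal position; elsewhere, the mover wins exactly when some move hands the opponent an L position.
No move ever increases a pile, so every position that can arise here has a ≤ 5 and b ≤ 1; it is enough to label the cells with 0 ≤ a ≤ 5 and 0 ≤ b ≤ 1.
Every move lowers a or b (never raises either), so fill the grid row by row in increasing a, and left to right within a row: each cell's successors are then already labelled.
      b=0  b=1
a=0:    L    W
a=1:    L    W
a=2:    W    W
a=3:    W    L
a=4:    L    W
a=5:    L    W
Cells with no legal move (terminal, hence L): (0,0), (1,0).
The remaining L cells, each justified by listing all of its moves:
(3,1): moves to (1,1)(W), (3,0)(W), (2,0)(W); every one is W ⇒ L
(4,0): the only move is to (2,0)(W), a W ⇒ L
(5,0): the only move is to (3,0)(W), a W ⇒ L
Every other cell has at least one move into one of the L cells above, so it is W.
From (5,1), the L positions reachable in one move are: (3,1), (5,0), (4,0). Any move reaching one of these is winning.

Move to (3,1).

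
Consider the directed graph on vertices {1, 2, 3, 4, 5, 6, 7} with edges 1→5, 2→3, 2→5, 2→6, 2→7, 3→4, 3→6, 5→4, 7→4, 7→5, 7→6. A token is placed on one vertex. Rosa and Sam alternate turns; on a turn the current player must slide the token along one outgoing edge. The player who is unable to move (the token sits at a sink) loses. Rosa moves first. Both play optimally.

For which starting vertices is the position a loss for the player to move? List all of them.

1, 4, 6

Work bottom-up. With no move the player to move loses. Otherwise the position is W if at least one move leads to an L position for the opponent, and L if every move leads to a W.
Every edge goes from a vertex to one that appears earlier in the order 6, 4, 5, 7, 1, 3, 2, so processing vertices in that order labels each vertex after all of its successors.
6: no outgoing edge → L
4: no outgoing edge → L
5: reaches L-position 4 → W
7: reaches L-position 4 → W
1: only reaches 5(W), which is W → L
3: reaches L-position 4 → W
2: reaches L-position 6 → W
The losing starting vertices are exactly the entries labelled L in this table (3 of them).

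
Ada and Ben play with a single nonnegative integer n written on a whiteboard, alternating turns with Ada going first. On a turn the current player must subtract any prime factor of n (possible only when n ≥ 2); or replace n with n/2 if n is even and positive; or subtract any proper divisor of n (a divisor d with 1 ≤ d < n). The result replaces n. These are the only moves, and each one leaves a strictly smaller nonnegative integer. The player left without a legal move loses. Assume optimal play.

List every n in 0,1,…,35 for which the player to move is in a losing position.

0, 1, 4, 9, 14, 20, 26, 32, 35

Classify positions by backward induction: terminal positions (no move available) are L. From any other position, the mover wins iff some move reaches an L.
n=0: no move → L
n=1: no move → L
n=2: →0(L), so W
n=3: →0(L), so W
n=4: →2(W), 3(W) — all W, so L
n=5: →0(L), so W
n=6: →4(L), so W
n=7: →0(L), so W
n=8: →4(L), so W
n=9: →6(W), 8(W) — all W, so L
n=10: →9(L), so W
n=11: →0(L), so W
n=12: →9(L), so W
n=13: →0(L), so W
n=14: →7(W), 12(W), 13(W) — all W, so L
n=15: →14(L), so W
n=16: →14(L), so W
n=17: →0(L), so W
n=18: →9(L), so W
n=19: →0(L), so W
n=20: →10(W), 15(W), 16(W), 18(W), 19(W) — all W, so L
n=21: →14(L), so W
n=22: →20(L), so W
n=23: →0(L), so W
n=24: →20(L), so W
n=25: →20(L), so W
n=26: →13(W), 24(W), 25(W) — all W, so L
n=27: →26(L), so W
n=28: →14(L), so W
n=29: →0(L), so W
n=30: →20(L), so W
n=31: →0(L), so W
n=32: →16(W), 24(W), 28(W), 30(W), 31(W) — all W, so L
n=33: →32(L), so W
n=34: →32(L), so W
n=35: →28(W), 30(W), 34(W) — all W, so L
Reading off the rows marked L gives the requested list; there are 9 such values of n.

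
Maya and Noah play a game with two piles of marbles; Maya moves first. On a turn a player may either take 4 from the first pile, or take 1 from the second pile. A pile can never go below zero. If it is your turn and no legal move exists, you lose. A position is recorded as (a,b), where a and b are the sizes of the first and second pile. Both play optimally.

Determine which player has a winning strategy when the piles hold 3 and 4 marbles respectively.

Noah wins.

Compute win/loss labels from the base case upward. A position with no move is L. Any other position is W if it can reach an L in one move, else L.
No move ever increases a pile, so every position that can arise here has a ≤ 3 and b ≤ 4; it is enough to label the cells with 0 ≤ a ≤ 3 and 0 ≤ b ≤ 4.
Every move lowers a or b (never raises either), so fill the grid row by row in increasing a, and left to right within a row: each cell's successors are then already labelled.
      b=0  b=1  b=2  b=3  b=4
a=0:    L    W    L    W    L
a=1:    L    W    L    W    L
a=2:    L    W    L    W    L
a=3:    L    W    L    W    L
Cells with no legal move (terminal, hence L): (0,0), (1,0), (2,0), (3,0).
The remaining L cells, each justified by listing all of its moves:
(0,2): the only move is to (0,1)(W), a W ⇒ L
(0,4): the only move is to (0,3)(W), a W ⇒ L
(1,2): the only move is to (1,1)(W), a W ⇒ L
(1,4): the only move is to (1,3)(W), a W ⇒ L
(2,2): the only move is to (2,1)(W), a W ⇒ L
(2,4): the only move is to (2,3)(W), a W ⇒ L
(3,2): the only move is to (3,1)(W), a W ⇒ L
(3,4): the only move is to (3,3)(W), a W ⇒ L
Every other cell has at least one move into one of the L cells above, so it is W.
Every move from (3,4) reaches a W position, so the mover loses.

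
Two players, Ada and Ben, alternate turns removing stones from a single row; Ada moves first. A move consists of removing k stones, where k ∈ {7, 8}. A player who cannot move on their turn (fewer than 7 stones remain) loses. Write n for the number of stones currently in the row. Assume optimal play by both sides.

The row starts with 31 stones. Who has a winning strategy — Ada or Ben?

Work bottom-up. With no move the player to move loses. Otherwise the position is W if at least one move leads to an L position for the opponent, and L if every move leads to a W.
n=0: no move → L
n=1: no move → L
n=2: no move → L
n=3: no move → L
n=4: no move → L
n=5: no move → L
n=6: no move → L
n=7: →0(L), so W
n=8: →1(L), so W
n=9: →2(L), so W
n=10: →3(L), so W
n=11: →4(L), so W
n=12: →5(L), so W
n=13: →6(L), so W
n=14: →6(L), so W
n=15: →8(W), 7(W) — all W, so L
n=16: →9(W), 8(W) — all W, so L
n=17: →10(W), 9(W) — all W, so L
n=18: →11(W), 10(W) — all W, so L
n=19: →12(W), 11(W) — all W, so L
n=20: →13(W), 12(W) — all W, so L
n=21: →14(W), 13(W) — all W, so L
n=22: →15(L), so W
n=23: →16(L), so W
n=24: →17(L), so W
n=25: →18(L), so W
n=26: →19(L), so W
n=27: →20(L), so W
n=28: →21(L), so W
n=29: →21(L), so W
n=30: →23(W), 22(W) — all W, so L
n=31: →24(W), 23(W) — all W, so L
Every move from 31 reaches a W position, so the mover loses.

Ben wins.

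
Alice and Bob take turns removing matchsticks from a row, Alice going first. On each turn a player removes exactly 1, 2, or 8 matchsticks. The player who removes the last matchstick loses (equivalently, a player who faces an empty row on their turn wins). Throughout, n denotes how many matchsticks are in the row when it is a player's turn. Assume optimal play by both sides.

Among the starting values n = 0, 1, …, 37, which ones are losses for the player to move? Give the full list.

Classify positions by backward induction: terminal positions (no move available) are W. From any other position, the mover wins iff some move reaches an L.
n=0: no move; the opponent has just taken the last matchstick and therefore loses → W
n=1: the only move is to 0(W), a W ⇒ L
n=2: can move to 1, which is L ⇒ W
n=3: can move to 1, which is L ⇒ W
n=4: moves to 3(W), 2(W); every one is W ⇒ L
n=5: can move to 4, which is L ⇒ W
n=6: can move to 4, which is L ⇒ W
n=7: moves to 6(W), 5(W); every one is W ⇒ L
n=8: can move to 7, which is L ⇒ W
n=9: can move to 7, which is L ⇒ W
n=10: moves to 9(W), 8(W), 2(W); every one is W ⇒ L
n=11: can move to 10, which is L ⇒ W
n=12: can move to 10, which is L ⇒ W
n=13: moves to 12(W), 11(W), 5(W); every one is W ⇒ L
n=14: can move to 13, which is L ⇒ W
n=15: can move to 13, which is L ⇒ W
n=16: moves to 15(W), 14(W), 8(W); every one is W ⇒ L
n=17: can move to 16, which is L ⇒ W
n=18: can move to 16, which is L ⇒ W
n=19: moves to 18(W), 17(W), 11(W); every one is W ⇒ L
n=20: can move to 19, which is L ⇒ W
n=21: can move to 19, which is L ⇒ W
n=22: moves to 21(W), 20(W), 14(W); every one is W ⇒ L
n=23: can move to 22, which is L ⇒ W
n=24: can move to 22, which is L ⇒ W
n=25: moves to 24(W), 23(W), 17(W); every one is W ⇒ L
n=26: can move to 25, which is L ⇒ W
n=27: can move to 25, which is L ⇒ W
n=28: moves to 27(W), 26(W), 20(W); every one is W ⇒ L
n=29: can move to 28, which is L ⇒ W
n=30: can move to 28, which is L ⇒ W
n=31: moves to 30(W), 29(W), 23(W); every one is W ⇒ L
n=32: can move to 31, which is L ⇒ W
n=33: can move to 31, which is L ⇒ W
n=34: moves to 33(W), 32(W), 26(W); every one is W ⇒ L
n=35: can move to 34, which is L ⇒ W
n=36: can move to 34, which is L ⇒ W
n=37: moves to 36(W), 35(W), 29(W); every one is W ⇒ L
Reading off the rows marked L gives the requested list; there are 13 such values of n.

1, 4, 7, 10, 13, 16, 19, 22, 25, 28, 31, 34, 37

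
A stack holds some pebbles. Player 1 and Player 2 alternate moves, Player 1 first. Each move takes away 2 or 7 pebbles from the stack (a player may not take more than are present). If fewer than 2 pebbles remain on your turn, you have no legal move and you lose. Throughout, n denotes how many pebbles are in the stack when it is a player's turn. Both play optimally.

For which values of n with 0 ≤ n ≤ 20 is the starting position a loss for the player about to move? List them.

0, 1, 4, 5, 9, 10, 13, 14, 18, 19

Work bottom-up. With no move the player to move loses. Otherwise the position is W if at least one move leads to an L position for the opponent, and L if every move leads to a W.
n=0: no move → L
n=1: no move → L
n=2: →0(L), so W
n=3: →1(L), so W
n=4: →2(W) only, which is W, so L
n=5: →3(W) only, which is W, so L
n=6: →4(L), so W
n=7: →5(L), so W
n=8: →1(L), so W
n=9: →7(W), 2(W) — all W, so L
n=10: →8(W), 3(W) — all W, so L
n=11: →9(L), so W
n=12: →10(L), so W
n=13: →11(W), 6(W) — all W, so L
n=14: →12(W), 7(W) — all W, so L
n=15: →13(L), so W
n=16: →14(L), so W
n=17: →10(L), so W
n=18: →16(W), 11(W) — all W, so L
n=19: →17(W), 12(W) — all W, so L
n=20: →18(L), so W
The losing starting values of n are exactly the entries labelled L in this table (10 of them).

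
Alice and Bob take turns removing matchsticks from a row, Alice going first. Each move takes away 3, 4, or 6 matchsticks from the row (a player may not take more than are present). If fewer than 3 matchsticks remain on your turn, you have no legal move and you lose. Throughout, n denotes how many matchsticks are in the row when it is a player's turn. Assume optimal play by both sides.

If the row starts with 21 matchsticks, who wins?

Alice wins.

Positions with no move are L. A position that does have a move is losing for the player to move precisely when every available move leads to a winning position for the opponent. Fill in the labels:
n=0: no move → L
n=1: no move → L
n=2: no move → L
n=3: can move to 0, which is L ⇒ W
n=4: can move to 1, which is L ⇒ W
n=5: can move to 2, which is L ⇒ W
n=6: can move to 2, which is L ⇒ W
n=7: can move to 1, which is L ⇒ W
n=8: can move to 2, which is L ⇒ W
n=9: moves to 6(W), 5(W), 3(W); every one is W ⇒ L
n=10: moves to 7(W), 6(W), 4(W); every one is W ⇒ L
n=11: moves to 8(W), 7(W), 5(W); every one is W ⇒ L
n=12: can move to 9, which is L ⇒ W
n=13: can move to 10, which is L ⇒ W
n=14: can move to 11, which is L ⇒ W
n=15: can move to 11, which is L ⇒ W
n=16: can move to 10, which is L ⇒ W
n=17: can move to 11, which is L ⇒ W
n=18: moves to 15(W), 14(W), 12(W); every one is W ⇒ L
n=19: moves to 16(W), 15(W), 13(W); every one is W ⇒ L
n=20: moves to 17(W), 16(W), 14(W); every one is W ⇒ L
n=21: can move to 18, which is L ⇒ W
From 21 Alice can remove 3, leaving 18, reaching an L position.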